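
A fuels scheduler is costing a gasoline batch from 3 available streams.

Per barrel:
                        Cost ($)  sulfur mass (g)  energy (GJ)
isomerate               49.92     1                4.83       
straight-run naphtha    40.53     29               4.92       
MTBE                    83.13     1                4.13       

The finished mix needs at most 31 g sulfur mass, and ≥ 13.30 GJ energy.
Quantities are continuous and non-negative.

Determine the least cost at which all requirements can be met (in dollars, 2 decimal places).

$127.04

Set it up as a linear program. Let x1 = barrels of isomerate, x2 = barrels of straight-run naphtha, x3 = barrels of MTBE.
Minimise 49.92x1 + 40.53x2 + 83.13x3 subject to:
  1x1 + 29x2 + 1x3 ≤ 31   (sulfur mass)
  4.83x1 + 4.92x2 + 4.13x3 ≥ 13.3   (energy)
  x1, x2, x3 ≥ 0.
The cheapest feasible vertex uses only isomerate, straight-run naphtha; MTBE is not used. There the sulfur mass and energy constraints are tight.
Optimal quantities: isomerate = 1.7253 barrels, straight-run naphtha = 1.0095 barrels.
Total cost: 49.92·1.7253 + 40.53·1.0095 = 127.0420.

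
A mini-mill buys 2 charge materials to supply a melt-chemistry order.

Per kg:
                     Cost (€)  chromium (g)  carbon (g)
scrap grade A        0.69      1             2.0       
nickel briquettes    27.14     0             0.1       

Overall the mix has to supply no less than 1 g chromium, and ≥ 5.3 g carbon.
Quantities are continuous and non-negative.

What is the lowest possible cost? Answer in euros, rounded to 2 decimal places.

€1.83

Let x1 = kg of scrap grade A, x2 = kg of nickel briquettes.
Minimize 0.69x1 + 27.14x2 subject to:
  1x1 ≥ 1   (chromium)
  2x1 + 0.1x2 ≥ 5.3   (carbon)
  x1, x2 ≥ 0.
The cheapest feasible vertex uses only scrap grade A; nickel briquettes is not used. There the carbon constraint is tight.
Optimal quantities: scrap grade A = 2.65 kg.
Objective = 0.69·2.65 = 1.8285.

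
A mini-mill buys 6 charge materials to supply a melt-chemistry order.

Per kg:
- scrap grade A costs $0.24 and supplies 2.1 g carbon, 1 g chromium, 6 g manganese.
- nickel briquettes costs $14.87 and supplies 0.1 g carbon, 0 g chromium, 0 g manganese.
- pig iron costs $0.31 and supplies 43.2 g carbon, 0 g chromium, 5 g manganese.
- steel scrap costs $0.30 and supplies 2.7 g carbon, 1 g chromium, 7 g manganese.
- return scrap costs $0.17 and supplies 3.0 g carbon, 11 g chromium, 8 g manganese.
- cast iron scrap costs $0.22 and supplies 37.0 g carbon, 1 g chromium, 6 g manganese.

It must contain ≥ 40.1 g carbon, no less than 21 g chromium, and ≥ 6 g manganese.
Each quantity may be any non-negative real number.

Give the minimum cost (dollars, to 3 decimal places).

Let x1 = kg of scrap grade A, x2 = kg of nickel briquettes, x3 = kg of pig iron, x4 = kg of steel scrap, x5 = kg of return scrap, x6 = kg of cast iron scrap.
min 0.24x1 + 14.87x2 + 0.31x3 + 0.3x4 + 0.17x5 + 0.22x6 s.t.:
  2.1x1 + 0.1x2 + 43.2x3 + 2.7x4 + 3x5 + 37x6 ≥ 40.1   (carbon)
  1x1 + 1x4 + 11x5 + 1x6 ≥ 21   (chromium)
  6x1 + 5x3 + 7x4 + 8x5 + 6x6 ≥ 6   (manganese)
  x1, x2, x3, x4, x5, x6 ≥ 0.
The minimum-cost mix takes nothing from scrap grade A, nickel briquettes, pig iron, steel scrap — only return scrap, cast iron scrap. The carbon and chromium requirements are met with equality.
So return scrap = 1.824 kg, cast iron scrap = 0.9359 kg.
Hence cost = 0.17·1.824 + 0.22·0.9359 = $0.51598.

$0.516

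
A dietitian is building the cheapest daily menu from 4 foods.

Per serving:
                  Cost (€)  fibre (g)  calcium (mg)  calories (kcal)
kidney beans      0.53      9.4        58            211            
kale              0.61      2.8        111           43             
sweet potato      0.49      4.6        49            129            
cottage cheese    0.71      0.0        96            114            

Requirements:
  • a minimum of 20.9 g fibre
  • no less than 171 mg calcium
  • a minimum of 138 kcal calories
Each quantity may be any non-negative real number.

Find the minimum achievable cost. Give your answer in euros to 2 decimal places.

Set it up as a linear program. Let x1 = servings of kidney beans, x2 = servings of kale, x3 = servings of sweet potato, x4 = servings of cottage cheese.
Minimize 0.53x1 + 0.61x2 + 0.49x3 + 0.71x4 subject to:
  9.4x1 + 2.8x2 + 4.6x3 ≥ 20.9   (fibre)
  58x1 + 111x2 + 49x3 + 96x4 ≥ 171   (calcium)
  211x1 + 43x2 + 129x3 + 114x4 ≥ 138   (calories)
  x1, x2, x3, x4 ≥ 0.
The cheapest feasible vertex uses only kidney beans, kale; sweet potato, cottage cheese are not used. Binding constraints: fibre and calcium.
Solving gives x1 = 2.09, x2 = 0.4486.
Total cost: 0.53·2.09 + 0.61·0.4486 = 1.3813.

€1.38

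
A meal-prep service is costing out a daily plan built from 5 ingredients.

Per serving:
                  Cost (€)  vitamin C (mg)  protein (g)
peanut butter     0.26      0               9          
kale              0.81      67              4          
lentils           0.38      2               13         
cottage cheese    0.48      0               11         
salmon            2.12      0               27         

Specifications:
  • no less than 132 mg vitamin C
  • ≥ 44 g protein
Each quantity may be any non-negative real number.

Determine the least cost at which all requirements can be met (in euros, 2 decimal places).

€2.59

Treat it as an LP. Let x1 = servings of peanut butter, x2 = servings of kale, x3 = servings of lentils, x4 = servings of cottage cheese, x5 = servings of salmon.
min 0.26x1 + 0.81x2 + 0.38x3 + 0.48x4 + 2.12x5 subject to:
  67x2 + 2x3 ≥ 132   (vitamin C)
  9x1 + 4x2 + 13x3 + 11x4 + 27x5 ≥ 44   (protein)
  x1, x2, x3, x4, x5 ≥ 0.
The minimum-cost mix takes nothing from peanut butter, cottage cheese, salmon — only kale, lentils. The vitamin C and protein requirements are met with equality.
So kale = 1.886 servings, lentils = 2.804 servings.
Cost = 0.81·1.886 + 0.38·2.804 = 2.5932.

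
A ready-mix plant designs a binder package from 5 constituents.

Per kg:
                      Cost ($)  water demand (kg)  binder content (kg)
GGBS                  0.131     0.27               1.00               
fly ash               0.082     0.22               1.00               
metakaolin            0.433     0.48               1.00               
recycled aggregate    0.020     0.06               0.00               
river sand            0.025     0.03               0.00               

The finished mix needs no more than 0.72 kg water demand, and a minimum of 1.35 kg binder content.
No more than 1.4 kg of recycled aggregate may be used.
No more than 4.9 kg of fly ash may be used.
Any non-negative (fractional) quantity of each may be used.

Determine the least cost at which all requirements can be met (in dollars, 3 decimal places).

Let x1 = kg of GGBS, x2 = kg of fly ash, x3 = kg of metakaolin, x4 = kg of recycled aggregate, x5 = kg of river sand.
Minimise 0.131x1 + 0.082x2 + 0.433x3 + 0.02x4 + 0.025x5 subject to:
  0.27x1 + 0.22x2 + 0.48x3 + 0.06x4 + 0.03x5 ≤ 0.72   (water demand)
  1x1 + 1x2 + 1x3 ≥ 1.35   (binder content)
  x4 ≤ 1.4
  x2 ≤ 4.9
  x1, x2, x3, x4, x5 ≥ 0.
The optimal basis is {fly ash}; GGBS, metakaolin, recycled aggregate, river sand drop out. The binder content requirement is met with equality.
That vertex is x2 = 1.35.
Total cost: 0.082·1.35 = 0.11070.

$0.111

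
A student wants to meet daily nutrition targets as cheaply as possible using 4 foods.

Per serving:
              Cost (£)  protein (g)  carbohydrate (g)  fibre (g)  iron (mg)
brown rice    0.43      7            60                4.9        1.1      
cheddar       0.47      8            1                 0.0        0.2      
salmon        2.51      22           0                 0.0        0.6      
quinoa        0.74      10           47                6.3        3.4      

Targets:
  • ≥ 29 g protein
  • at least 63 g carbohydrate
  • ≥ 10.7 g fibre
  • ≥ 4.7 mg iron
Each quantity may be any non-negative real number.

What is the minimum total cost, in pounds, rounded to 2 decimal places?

£1.79

Let x1 = servings of brown rice, x2 = servings of cheddar, x3 = servings of salmon, x4 = servings of quinoa.
Minimise 0.43x1 + 0.47x2 + 2.51x3 + 0.74x4 with:
  7x1 + 8x2 + 22x3 + 10x4 ≥ 29   (protein)
  60x1 + 1x2 + 47x4 ≥ 63   (carbohydrate)
  4.9x1 + 6.3x4 ≥ 10.7   (fibre)
  1.1x1 + 0.2x2 + 0.6x3 + 3.4x4 ≥ 4.7   (iron)
  x1, x2, x3, x4 ≥ 0.
The minimum-cost mix takes nothing from cheddar, salmon — only brown rice, quinoa. Binding constraints: protein and iron.
That vertex is x1 = 4.031, x4 = 0.07812.
Objective = 0.43·4.031 + 0.74·0.07812 = 1.7911.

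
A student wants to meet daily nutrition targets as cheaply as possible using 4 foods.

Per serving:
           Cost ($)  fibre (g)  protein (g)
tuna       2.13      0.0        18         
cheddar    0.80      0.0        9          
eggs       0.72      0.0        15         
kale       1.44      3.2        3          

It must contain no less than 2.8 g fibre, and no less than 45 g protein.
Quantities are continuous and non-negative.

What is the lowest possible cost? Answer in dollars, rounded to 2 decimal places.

$3.29

Let x1 = servings of tuna, x2 = servings of cheddar, x3 = servings of eggs, x4 = servings of kale.
Minimise 2.13x1 + 0.8x2 + 0.72x3 + 1.44x4 with:
  3.2x4 ≥ 2.8   (fibre)
  18x1 + 9x2 + 15x3 + 3x4 ≥ 45   (protein)
  x1, x2, x3, x4 ≥ 0.
The optimal basis is {eggs, kale}; tuna, cheddar drop out. There the fibre and protein constraints are tight.
Optimal quantities: eggs = 2.825 servings, kale = 0.875 servings.
Hence cost = 0.72·2.825 + 1.44·0.875 = $3.2940.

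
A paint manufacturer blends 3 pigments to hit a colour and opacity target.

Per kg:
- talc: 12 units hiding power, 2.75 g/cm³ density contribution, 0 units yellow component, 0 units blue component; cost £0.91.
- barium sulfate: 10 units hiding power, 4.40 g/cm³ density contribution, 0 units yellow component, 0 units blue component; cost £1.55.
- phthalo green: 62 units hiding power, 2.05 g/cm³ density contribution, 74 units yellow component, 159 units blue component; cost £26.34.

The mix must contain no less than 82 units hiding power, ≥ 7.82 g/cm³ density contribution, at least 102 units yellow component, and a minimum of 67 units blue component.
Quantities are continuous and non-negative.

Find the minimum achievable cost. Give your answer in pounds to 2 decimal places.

£37.96

Let x1 = kg of talc, x2 = kg of barium sulfate, x3 = kg of phthalo green.
Minimise 0.91x1 + 1.55x2 + 26.34x3 subject to:
  12x1 + 10x2 + 62x3 ≥ 82   (hiding power)
  2.75x1 + 4.4x2 + 2.05x3 ≥ 7.82   (density contribution)
  74x3 ≥ 102   (yellow component)
  159x3 ≥ 67   (blue component)
  x1, x2, x3 ≥ 0.
The minimum-cost mix takes nothing from barium sulfate — only talc, phthalo green. The density contribution and yellow component requirements are met with equality.
So talc = 1.8161 kg, phthalo green = 1.3784 kg.
Total cost: 0.91·1.8161 + 26.34·1.3784 = 37.9597.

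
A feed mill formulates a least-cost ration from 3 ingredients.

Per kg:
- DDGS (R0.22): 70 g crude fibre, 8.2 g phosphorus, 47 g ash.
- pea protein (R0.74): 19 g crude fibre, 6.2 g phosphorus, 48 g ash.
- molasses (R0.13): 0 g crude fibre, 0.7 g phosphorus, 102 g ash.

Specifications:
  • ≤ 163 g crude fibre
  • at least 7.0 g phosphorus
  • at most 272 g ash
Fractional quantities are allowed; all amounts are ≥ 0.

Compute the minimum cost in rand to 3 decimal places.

Treat it as an LP. Let x1 = kg of DDGS, x2 = kg of pea protein, x3 = kg of molasses.
Minimise 0.22x1 + 0.74x2 + 0.13x3 s.t.:
  70x1 + 19x2 ≤ 163   (crude fibre)
  8.2x1 + 6.2x2 + 0.7x3 ≥ 7   (phosphorus)
  47x1 + 48x2 + 102x3 ≤ 272   (ash)
  x1, x2, x3 ≥ 0.
The minimum-cost mix takes nothing from pea protein, molasses — only DDGS. Binding constraint: phosphorus.
That vertex is x1 = 0.8537.
Objective = 0.22·0.8537 = 0.18781.

R0.188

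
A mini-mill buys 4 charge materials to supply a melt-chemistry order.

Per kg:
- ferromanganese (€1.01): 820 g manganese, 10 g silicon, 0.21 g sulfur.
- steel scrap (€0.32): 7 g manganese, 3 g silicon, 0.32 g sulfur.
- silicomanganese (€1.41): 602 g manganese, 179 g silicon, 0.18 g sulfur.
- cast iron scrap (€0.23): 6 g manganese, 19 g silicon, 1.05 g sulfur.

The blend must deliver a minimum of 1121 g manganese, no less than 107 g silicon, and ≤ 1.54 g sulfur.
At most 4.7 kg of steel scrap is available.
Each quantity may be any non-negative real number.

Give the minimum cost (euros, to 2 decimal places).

This is a linear program. Let x1 = kg of ferromanganese, x2 = kg of steel scrap, x3 = kg of silicomanganese, x4 = kg of cast iron scrap.
Minimise 1.01x1 + 0.32x2 + 1.41x3 + 0.23x4 with:
  820x1 + 7x2 + 602x3 + 6x4 ≥ 1121   (manganese)
  10x1 + 3x2 + 179x3 + 19x4 ≥ 107   (silicon)
  0.21x1 + 0.32x2 + 0.18x3 + 1.05x4 ≤ 1.54   (sulfur)
  x2 ≤ 4.7
  x1, x2, x3, x4 ≥ 0.
At the optimum only ferromanganese, silicomanganese are positive (steel scrap, cast iron scrap = 0). The manganese and silicon requirements are met with equality.
Solving gives x1 = 0.9679, x3 = 0.5437.
Objective = 1.01·0.9679 + 1.41·0.5437 = 1.7442.

€1.74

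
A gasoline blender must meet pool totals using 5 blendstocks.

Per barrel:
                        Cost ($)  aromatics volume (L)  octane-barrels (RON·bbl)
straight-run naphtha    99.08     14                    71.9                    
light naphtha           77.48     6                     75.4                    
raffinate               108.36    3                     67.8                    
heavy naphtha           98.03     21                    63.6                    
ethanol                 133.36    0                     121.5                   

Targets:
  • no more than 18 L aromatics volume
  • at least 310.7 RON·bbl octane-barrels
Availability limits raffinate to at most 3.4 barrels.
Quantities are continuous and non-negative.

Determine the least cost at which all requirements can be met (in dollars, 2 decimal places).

Let x1 = barrels of straight-run naphtha, x2 = barrels of light naphtha, x3 = barrels of raffinate, x4 = barrels of heavy naphtha, x5 = barrels of ethanol.
Minimise 99.08x1 + 77.48x2 + 108.36x3 + 98.03x4 + 133.36x5 s.t.:
  14x1 + 6x2 + 3x3 + 21x4 ≤ 18   (aromatics volume)
  71.9x1 + 75.4x2 + 67.8x3 + 63.6x4 + 121.5x5 ≥ 310.7   (octane-barrels)
  x3 ≤ 3.4
  x1, x2, x3, x4, x5 ≥ 0.
The minimum-cost mix takes nothing from straight-run naphtha, raffinate, heavy naphtha — only light naphtha, ethanol. There the aromatics volume and octane-barrels constraints are tight.
So light naphtha = 3 barrels, ethanol = 0.6955 barrels.
Hence cost = 77.48·3 + 133.36·0.6955 = $325.1919.

$325.19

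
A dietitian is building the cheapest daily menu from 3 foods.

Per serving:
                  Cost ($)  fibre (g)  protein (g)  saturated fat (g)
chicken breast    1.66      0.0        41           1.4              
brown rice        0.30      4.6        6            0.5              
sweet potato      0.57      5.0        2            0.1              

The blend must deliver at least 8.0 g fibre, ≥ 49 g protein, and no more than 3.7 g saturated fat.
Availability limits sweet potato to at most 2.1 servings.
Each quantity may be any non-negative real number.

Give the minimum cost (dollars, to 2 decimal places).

$2.08

Let x1 = servings of chicken breast, x2 = servings of brown rice, x3 = servings of sweet potato.
Minimise 1.66x1 + 0.3x2 + 0.57x3 subject to:
  4.6x2 + 5x3 ≥ 8   (fibre)
  41x1 + 6x2 + 2x3 ≥ 49   (protein)
  1.4x1 + 0.5x2 + 0.1x3 ≤ 3.7   (saturated fat)
  x3 ≤ 2.1
  x1, x2, x3 ≥ 0.
The cheapest feasible vertex uses only chicken breast, brown rice; sweet potato is not used. The fibre and protein requirements are met with equality.
So chicken breast = 0.9406 servings, brown rice = 1.739 servings.
Objective = 1.66·0.9406 + 0.3·1.739 = 2.0831.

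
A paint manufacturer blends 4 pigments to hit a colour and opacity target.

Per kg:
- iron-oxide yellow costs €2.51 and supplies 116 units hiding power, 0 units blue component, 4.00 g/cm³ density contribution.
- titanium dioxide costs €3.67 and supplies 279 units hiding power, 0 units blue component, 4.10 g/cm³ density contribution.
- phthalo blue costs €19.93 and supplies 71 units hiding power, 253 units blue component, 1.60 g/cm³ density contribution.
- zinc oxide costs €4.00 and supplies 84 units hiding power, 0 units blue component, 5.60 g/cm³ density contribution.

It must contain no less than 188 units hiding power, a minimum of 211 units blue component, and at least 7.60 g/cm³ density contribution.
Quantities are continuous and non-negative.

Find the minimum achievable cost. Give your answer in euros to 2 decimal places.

Let x1 = kg of iron-oxide yellow, x2 = kg of titanium dioxide, x3 = kg of phthalo blue, x4 = kg of zinc oxide.
Minimise 2.51x1 + 3.67x2 + 19.93x3 + 4x4 with:
  116x1 + 279x2 + 71x3 + 84x4 ≥ 188   (hiding power)
  253x3 ≥ 211   (blue component)
  4x1 + 4.1x2 + 1.6x3 + 5.6x4 ≥ 7.6   (density contribution)
  x1, x2, x3, x4 ≥ 0.
The cheapest feasible vertex uses only iron-oxide yellow, phthalo blue; titanium dioxide, zinc oxide are not used. The blue component and density contribution requirements are met with equality.
So iron-oxide yellow = 1.566 kg, phthalo blue = 0.834 kg.
Cost = 2.51·1.566 + 19.93·0.834 = 20.5523.

€20.55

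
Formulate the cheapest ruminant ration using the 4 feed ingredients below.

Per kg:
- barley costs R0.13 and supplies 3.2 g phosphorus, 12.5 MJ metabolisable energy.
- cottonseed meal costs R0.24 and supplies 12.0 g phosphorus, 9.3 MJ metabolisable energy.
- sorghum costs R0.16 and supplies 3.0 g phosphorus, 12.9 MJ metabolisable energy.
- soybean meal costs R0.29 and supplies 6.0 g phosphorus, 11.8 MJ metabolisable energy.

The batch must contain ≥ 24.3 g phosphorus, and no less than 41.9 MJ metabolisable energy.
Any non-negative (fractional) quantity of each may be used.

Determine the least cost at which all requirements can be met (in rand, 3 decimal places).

Set it up as a linear program. Let x1 = kg of barley, x2 = kg of cottonseed meal, x3 = kg of sorghum, x4 = kg of soybean meal.
min 0.13x1 + 0.24x2 + 0.16x3 + 0.29x4 subject to:
  3.2x1 + 12x2 + 3x3 + 6x4 ≥ 24.3   (phosphorus)
  12.5x1 + 9.3x2 + 12.9x3 + 11.8x4 ≥ 41.9   (metabolisable energy)
  x1, x2, x3, x4 ≥ 0.
The optimal basis is {barley, cottonseed meal}; sorghum, soybean meal drop out. Binding constraints: phosphorus and metabolisable energy.
So barley = 2.302 kg, cottonseed meal = 1.411 kg.
Total cost: 0.13·2.302 + 0.24·1.411 = 0.63790.

R0.638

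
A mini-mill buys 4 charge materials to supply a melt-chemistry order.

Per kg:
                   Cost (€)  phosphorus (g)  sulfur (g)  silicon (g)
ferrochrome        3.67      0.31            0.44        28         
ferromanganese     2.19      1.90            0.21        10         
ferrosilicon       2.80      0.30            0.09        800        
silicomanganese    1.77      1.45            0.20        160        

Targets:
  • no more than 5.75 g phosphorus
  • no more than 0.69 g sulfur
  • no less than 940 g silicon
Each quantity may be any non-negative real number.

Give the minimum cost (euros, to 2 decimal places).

€3.29

This is a linear program. Let x1 = kg of ferrochrome, x2 = kg of ferromanganese, x3 = kg of ferrosilicon, x4 = kg of silicomanganese.
min 3.67x1 + 2.19x2 + 2.8x3 + 1.77x4 with:
  0.31x1 + 1.9x2 + 0.3x3 + 1.45x4 ≤ 5.75   (phosphorus)
  0.44x1 + 0.21x2 + 0.09x3 + 0.2x4 ≤ 0.69   (sulfur)
  28x1 + 10x2 + 800x3 + 160x4 ≥ 940   (silicon)
  x1, x2, x3, x4 ≥ 0.
The cheapest feasible vertex uses only ferrosilicon; ferrochrome, ferromanganese, silicomanganese are not used. The silicon requirement is met with equality.
That vertex is x3 = 1.175.
Cost = 2.8·1.175 = 3.2900.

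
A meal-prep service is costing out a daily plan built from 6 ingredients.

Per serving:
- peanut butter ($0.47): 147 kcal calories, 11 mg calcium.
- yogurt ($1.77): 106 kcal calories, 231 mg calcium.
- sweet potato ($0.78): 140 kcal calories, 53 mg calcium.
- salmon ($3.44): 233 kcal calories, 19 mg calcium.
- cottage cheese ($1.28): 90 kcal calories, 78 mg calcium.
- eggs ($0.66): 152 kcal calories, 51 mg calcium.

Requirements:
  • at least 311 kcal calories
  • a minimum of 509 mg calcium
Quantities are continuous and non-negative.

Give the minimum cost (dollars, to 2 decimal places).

$4.06

Let x1 = servings of peanut butter, x2 = servings of yogurt, x3 = servings of sweet potato, x4 = servings of salmon, x5 = servings of cottage cheese, x6 = servings of eggs.
Minimize 0.47x1 + 1.77x2 + 0.78x3 + 3.44x4 + 1.28x5 + 0.66x6 s.t.:
  147x1 + 106x2 + 140x3 + 233x4 + 90x5 + 152x6 ≥ 311   (calories)
  11x1 + 231x2 + 53x3 + 19x4 + 78x5 + 51x6 ≥ 509   (calcium)
  x1, x2, x3, x4, x5, x6 ≥ 0.
At the optimum only yogurt, eggs are positive (peanut butter, sweet potato, salmon, cottage cheese = 0). Binding constraints: calories and calcium.
Optimal quantities: yogurt = 2.071 servings, eggs = 0.6021 servings.
Total cost: 1.77·2.071 + 0.66·0.6021 = 4.0631.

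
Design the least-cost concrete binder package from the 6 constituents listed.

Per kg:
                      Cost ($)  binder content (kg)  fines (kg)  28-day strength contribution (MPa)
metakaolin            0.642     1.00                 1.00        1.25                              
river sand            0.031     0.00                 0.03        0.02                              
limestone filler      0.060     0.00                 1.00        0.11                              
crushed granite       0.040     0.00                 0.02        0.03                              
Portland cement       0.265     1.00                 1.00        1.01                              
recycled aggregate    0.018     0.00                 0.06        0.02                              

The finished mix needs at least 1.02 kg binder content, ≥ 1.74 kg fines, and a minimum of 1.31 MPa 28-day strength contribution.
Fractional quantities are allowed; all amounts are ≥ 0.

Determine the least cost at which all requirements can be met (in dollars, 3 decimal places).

This is a linear program. Let x1 = kg of metakaolin, x2 = kg of river sand, x3 = kg of limestone filler, x4 = kg of crushed granite, x5 = kg of Portland cement, x6 = kg of recycled aggregate.
Minimize 0.642x1 + 0.031x2 + 0.06x3 + 0.04x4 + 0.265x5 + 0.018x6 with:
  1x1 + 1x5 ≥ 1.02   (binder content)
  1x1 + 0.03x2 + 1x3 + 0.02x4 + 1x5 + 0.06x6 ≥ 1.74   (fines)
  1.25x1 + 0.02x2 + 0.11x3 + 0.03x4 + 1.01x5 + 0.02x6 ≥ 1.31   (28-day strength contribution)
  x1, x2, x3, x4, x5, x6 ≥ 0.
The minimum-cost mix takes nothing from metakaolin, river sand, crushed granite, recycled aggregate — only limestone filler, Portland cement. There the fines and 28-day strength contribution constraints are tight.
Solving gives x3 = 0.4971, x5 = 1.243.
Hence cost = 0.06·0.4971 + 0.265·1.243 = $0.35922.

$0.359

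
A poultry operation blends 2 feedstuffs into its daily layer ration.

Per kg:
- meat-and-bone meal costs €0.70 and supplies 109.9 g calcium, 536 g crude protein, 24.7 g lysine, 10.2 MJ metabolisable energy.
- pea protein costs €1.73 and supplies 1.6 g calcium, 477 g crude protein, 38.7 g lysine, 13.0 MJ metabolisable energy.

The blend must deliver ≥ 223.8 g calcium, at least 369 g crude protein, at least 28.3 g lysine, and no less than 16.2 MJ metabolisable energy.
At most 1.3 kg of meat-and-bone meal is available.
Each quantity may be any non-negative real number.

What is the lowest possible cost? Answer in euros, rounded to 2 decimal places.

€88.42

Let x1 = kg of meat-and-bone meal, x2 = kg of pea protein.
Minimize 0.7x1 + 1.73x2 s.t.:
  109.9x1 + 1.6x2 ≥ 223.8   (calcium)
  536x1 + 477x2 ≥ 369   (crude protein)
  24.7x1 + 38.7x2 ≥ 28.3   (lysine)
  10.2x1 + 13x2 ≥ 16.2   (metabolisable energy)
  x1 ≤ 1.3
  x1, x2 ≥ 0.
Both inputs are positive at the optimum. The calcium and the meat-and-bone meal cap requirements are met with equality.
That vertex is x1 = 1.3, x2 = 50.581.
Objective = 0.7·1.3 + 1.73·50.581 = 88.4151.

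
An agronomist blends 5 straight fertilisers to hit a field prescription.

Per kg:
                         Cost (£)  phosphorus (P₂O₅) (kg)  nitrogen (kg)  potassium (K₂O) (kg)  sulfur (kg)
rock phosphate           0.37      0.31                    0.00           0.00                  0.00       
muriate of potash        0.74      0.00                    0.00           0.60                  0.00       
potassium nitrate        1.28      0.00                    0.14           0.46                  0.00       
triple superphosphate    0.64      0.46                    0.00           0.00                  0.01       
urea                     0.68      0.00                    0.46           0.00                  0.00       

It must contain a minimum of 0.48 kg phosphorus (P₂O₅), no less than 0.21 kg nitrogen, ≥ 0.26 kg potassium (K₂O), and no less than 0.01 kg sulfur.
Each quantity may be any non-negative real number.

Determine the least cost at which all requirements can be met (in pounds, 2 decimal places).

Set it up as a linear program. Let x1 = kg of rock phosphate, x2 = kg of muriate of potash, x3 = kg of potassium nitrate, x4 = kg of triple superphosphate, x5 = kg of urea.
Minimise 0.37x1 + 0.74x2 + 1.28x3 + 0.64x4 + 0.68x5 subject to:
  0.31x1 + 0.46x4 ≥ 0.48   (phosphorus (P₂O₅))
  0.14x3 + 0.46x5 ≥ 0.21   (nitrogen)
  0.6x2 + 0.46x3 ≥ 0.26   (potassium (K₂O))
  0.01x4 ≥ 0.01   (sulfur)
  x1, x2, x3, x4, x5 ≥ 0.
The optimal basis is {rock phosphate, muriate of potash, triple superphosphate, urea}; potassium nitrate drops out. There the phosphorus (P₂O₅), nitrogen, potassium (K₂O), sulfur constraints are tight.
Optimal quantities: rock phosphate = 0.06452 kg, muriate of potash = 0.4333 kg, triple superphosphate = 1 kg, urea = 0.4565 kg.
Total cost: 0.37·0.06452 + 0.74·0.4333 + 0.64·1 + 0.68·0.4565 = 1.2949.

£1.29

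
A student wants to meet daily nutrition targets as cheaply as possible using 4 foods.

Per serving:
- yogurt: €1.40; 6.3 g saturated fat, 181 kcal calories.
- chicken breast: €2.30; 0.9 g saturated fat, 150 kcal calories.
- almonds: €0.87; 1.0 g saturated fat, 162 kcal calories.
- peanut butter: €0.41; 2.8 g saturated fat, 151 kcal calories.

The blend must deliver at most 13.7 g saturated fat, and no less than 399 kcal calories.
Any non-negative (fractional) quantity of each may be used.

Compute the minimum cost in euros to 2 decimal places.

Let x1 = servings of yogurt, x2 = servings of chicken breast, x3 = servings of almonds, x4 = servings of peanut butter.
Minimise 1.4x1 + 2.3x2 + 0.87x3 + 0.41x4 s.t.:
  6.3x1 + 0.9x2 + 1x3 + 2.8x4 ≤ 13.7   (saturated fat)
  181x1 + 150x2 + 162x3 + 151x4 ≥ 399   (calories)
  x1, x2, x3, x4 ≥ 0.
The minimum-cost mix takes nothing from yogurt, chicken breast, almonds — only peanut butter. Binding constraint: calories.
So peanut butter = 2.642 servings.
Hence cost = 0.41·2.642 = €1.0832.

€1.08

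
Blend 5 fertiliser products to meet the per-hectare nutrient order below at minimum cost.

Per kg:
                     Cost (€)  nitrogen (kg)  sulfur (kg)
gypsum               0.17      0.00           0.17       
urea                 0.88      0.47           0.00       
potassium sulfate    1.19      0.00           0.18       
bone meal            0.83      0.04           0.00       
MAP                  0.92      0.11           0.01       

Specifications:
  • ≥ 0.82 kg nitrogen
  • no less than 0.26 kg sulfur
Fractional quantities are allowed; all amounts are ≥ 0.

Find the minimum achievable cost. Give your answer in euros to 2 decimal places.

Let x1 = kg of gypsum, x2 = kg of urea, x3 = kg of potassium sulfate, x4 = kg of bone meal, x5 = kg of MAP.
min 0.17x1 + 0.88x2 + 1.19x3 + 0.83x4 + 0.92x5 with:
  0.47x2 + 0.04x4 + 0.11x5 ≥ 0.82   (nitrogen)
  0.17x1 + 0.18x3 + 0.01x5 ≥ 0.26   (sulfur)
  x1, x2, x3, x4, x5 ≥ 0.
The minimum-cost mix takes nothing from potassium sulfate, bone meal, MAP — only gypsum, urea. The nitrogen and sulfur requirements are met with equality.
So gypsum = 1.529 kg, urea = 1.745 kg.
Hence cost = 0.17·1.529 + 0.88·1.745 = €1.7955.

€1.80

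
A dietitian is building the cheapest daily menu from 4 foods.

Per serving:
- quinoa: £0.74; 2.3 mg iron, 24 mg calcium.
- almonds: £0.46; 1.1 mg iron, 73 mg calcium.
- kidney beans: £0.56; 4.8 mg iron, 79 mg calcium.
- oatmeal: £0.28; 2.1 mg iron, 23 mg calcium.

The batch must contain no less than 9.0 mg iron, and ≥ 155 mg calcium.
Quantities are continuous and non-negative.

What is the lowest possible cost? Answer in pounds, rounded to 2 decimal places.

£1.09

Let x1 = servings of quinoa, x2 = servings of almonds, x3 = servings of kidney beans, x4 = servings of oatmeal.
Minimize 0.74x1 + 0.46x2 + 0.56x3 + 0.28x4 s.t.:
  2.3x1 + 1.1x2 + 4.8x3 + 2.1x4 ≥ 9   (iron)
  24x1 + 73x2 + 79x3 + 23x4 ≥ 155   (calcium)
  x1, x2, x3, x4 ≥ 0.
The minimum-cost mix takes nothing from quinoa, oatmeal — only almonds, kidney beans. There the iron and calcium constraints are tight.
Solving gives x2 = 0.1252, x3 = 1.846.
Objective = 0.46·0.1252 + 0.56·1.846 = 1.0914.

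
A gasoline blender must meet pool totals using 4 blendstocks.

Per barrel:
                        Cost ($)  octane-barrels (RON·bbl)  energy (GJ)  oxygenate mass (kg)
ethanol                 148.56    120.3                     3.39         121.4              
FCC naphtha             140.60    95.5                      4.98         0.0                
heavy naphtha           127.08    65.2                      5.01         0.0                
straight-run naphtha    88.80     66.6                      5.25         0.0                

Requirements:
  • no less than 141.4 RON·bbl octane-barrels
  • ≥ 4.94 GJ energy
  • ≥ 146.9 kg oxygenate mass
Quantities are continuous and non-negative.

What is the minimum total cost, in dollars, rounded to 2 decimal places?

$193.94

This is a linear program. Let x1 = barrels of ethanol, x2 = barrels of FCC naphtha, x3 = barrels of heavy naphtha, x4 = barrels of straight-run naphtha.
min 148.56x1 + 140.6x2 + 127.08x3 + 88.8x4 with:
  120.3x1 + 95.5x2 + 65.2x3 + 66.6x4 ≥ 141.4   (octane-barrels)
  3.39x1 + 4.98x2 + 5.01x3 + 5.25x4 ≥ 4.94   (energy)
  121.4x1 ≥ 146.9   (oxygenate mass)
  x1, x2, x3, x4 ≥ 0.
The optimal basis is {ethanol, straight-run naphtha}; FCC naphtha, heavy naphtha drop out. Binding constraints: energy and oxygenate mass.
That vertex is x1 = 1.21005, x4 = 0.159606.
Cost = 148.56·1.21005 + 88.8·0.159606 = 193.9380.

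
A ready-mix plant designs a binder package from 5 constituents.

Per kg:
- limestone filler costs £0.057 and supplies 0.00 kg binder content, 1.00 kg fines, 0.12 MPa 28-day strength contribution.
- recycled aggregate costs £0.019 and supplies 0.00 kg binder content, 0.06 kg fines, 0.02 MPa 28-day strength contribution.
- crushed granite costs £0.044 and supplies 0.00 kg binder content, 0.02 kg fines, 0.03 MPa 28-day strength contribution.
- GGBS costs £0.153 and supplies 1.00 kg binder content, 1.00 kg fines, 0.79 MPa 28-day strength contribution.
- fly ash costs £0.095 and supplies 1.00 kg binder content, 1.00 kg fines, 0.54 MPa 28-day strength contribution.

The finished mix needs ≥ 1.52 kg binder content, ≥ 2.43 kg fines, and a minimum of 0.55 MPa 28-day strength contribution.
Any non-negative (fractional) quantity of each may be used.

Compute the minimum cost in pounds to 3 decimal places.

£0.196

Let x1 = kg of limestone filler, x2 = kg of recycled aggregate, x3 = kg of crushed granite, x4 = kg of GGBS, x5 = kg of fly ash.
min 0.057x1 + 0.019x2 + 0.044x3 + 0.153x4 + 0.095x5 with:
  1x4 + 1x5 ≥ 1.52   (binder content)
  1x1 + 0.06x2 + 0.02x3 + 1x4 + 1x5 ≥ 2.43   (fines)
  0.12x1 + 0.02x2 + 0.03x3 + 0.79x4 + 0.54x5 ≥ 0.55   (28-day strength contribution)
  x1, x2, x3, x4, x5 ≥ 0.
The minimum-cost mix takes nothing from recycled aggregate, crushed granite, GGBS — only limestone filler, fly ash. Binding constraints: binder content and fines.
Optimal quantities: limestone filler = 0.91 kg, fly ash = 1.52 kg.
Objective = 0.057·0.91 + 0.095·1.52 = 0.19627.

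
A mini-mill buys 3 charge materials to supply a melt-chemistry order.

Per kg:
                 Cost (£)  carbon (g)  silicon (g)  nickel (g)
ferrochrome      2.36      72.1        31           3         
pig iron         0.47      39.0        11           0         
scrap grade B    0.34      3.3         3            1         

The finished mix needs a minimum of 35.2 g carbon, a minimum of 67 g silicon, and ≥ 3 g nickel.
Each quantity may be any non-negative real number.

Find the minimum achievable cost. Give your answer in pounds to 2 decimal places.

£3.50

Let x1 = kg of ferrochrome, x2 = kg of pig iron, x3 = kg of scrap grade B.
min 2.36x1 + 0.47x2 + 0.34x3 s.t.:
  72.1x1 + 39x2 + 3.3x3 ≥ 35.2   (carbon)
  31x1 + 11x2 + 3x3 ≥ 67   (silicon)
  3x1 + 1x3 ≥ 3   (nickel)
  x1, x2, x3 ≥ 0.
The optimal basis is {pig iron, scrap grade B}; ferrochrome drops out. The silicon and nickel requirements are met with equality.
So pig iron = 5.273 kg, scrap grade B = 3 kg.
Cost = 0.47·5.273 + 0.34·3 = 3.4983.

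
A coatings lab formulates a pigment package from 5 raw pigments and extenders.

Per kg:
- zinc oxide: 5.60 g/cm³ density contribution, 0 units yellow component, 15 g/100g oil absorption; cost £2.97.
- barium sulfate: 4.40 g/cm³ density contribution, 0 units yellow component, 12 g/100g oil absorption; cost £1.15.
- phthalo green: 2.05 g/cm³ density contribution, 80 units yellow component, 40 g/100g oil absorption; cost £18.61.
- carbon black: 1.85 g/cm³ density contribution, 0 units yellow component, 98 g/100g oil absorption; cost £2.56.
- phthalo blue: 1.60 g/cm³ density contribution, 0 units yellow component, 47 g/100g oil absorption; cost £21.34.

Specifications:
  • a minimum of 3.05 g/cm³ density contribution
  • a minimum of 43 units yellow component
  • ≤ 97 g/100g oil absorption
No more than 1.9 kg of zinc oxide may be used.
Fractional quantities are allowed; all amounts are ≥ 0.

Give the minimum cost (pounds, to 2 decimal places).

Let x1 = kg of zinc oxide, x2 = kg of barium sulfate, x3 = kg of phthalo green, x4 = kg of carbon black, x5 = kg of phthalo blue.
Minimise 2.97x1 + 1.15x2 + 18.61x3 + 2.56x4 + 21.34x5 subject to:
  5.6x1 + 4.4x2 + 2.05x3 + 1.85x4 + 1.6x5 ≥ 3.05   (density contribution)
  80x3 ≥ 43   (yellow component)
  15x1 + 12x2 + 40x3 + 98x4 + 47x5 ≤ 97   (oil absorption)
  x1 ≤ 1.9
  x1, x2, x3, x4, x5 ≥ 0.
The cheapest feasible vertex uses only barium sulfate, phthalo green; zinc oxide, carbon black, phthalo blue are not used. Binding constraints: density contribution and yellow component.
That vertex is x2 = 0.4428, x3 = 0.5375.
Objective = 1.15·0.4428 + 18.61·0.5375 = 10.5121.

£10.51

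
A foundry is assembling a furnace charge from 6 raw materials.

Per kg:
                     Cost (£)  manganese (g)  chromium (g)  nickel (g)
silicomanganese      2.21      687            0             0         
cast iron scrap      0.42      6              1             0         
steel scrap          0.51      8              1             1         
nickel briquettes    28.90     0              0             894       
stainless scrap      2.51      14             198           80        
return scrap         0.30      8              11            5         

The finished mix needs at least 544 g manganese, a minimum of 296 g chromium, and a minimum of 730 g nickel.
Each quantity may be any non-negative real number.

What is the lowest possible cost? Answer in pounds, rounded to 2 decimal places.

Let x1 = kg of silicomanganese, x2 = kg of cast iron scrap, x3 = kg of steel scrap, x4 = kg of nickel briquettes, x5 = kg of stainless scrap, x6 = kg of return scrap.
Minimise 2.21x1 + 0.42x2 + 0.51x3 + 28.9x4 + 2.51x5 + 0.3x6 subject to:
  687x1 + 6x2 + 8x3 + 14x5 + 8x6 ≥ 544   (manganese)
  1x2 + 1x3 + 198x5 + 11x6 ≥ 296   (chromium)
  1x3 + 894x4 + 80x5 + 5x6 ≥ 730   (nickel)
  x1, x2, x3, x4, x5, x6 ≥ 0.
The minimum-cost mix takes nothing from cast iron scrap, steel scrap, nickel briquettes, return scrap — only silicomanganese, stainless scrap. Binding constraints: manganese and nickel.
Optimal quantities: silicomanganese = 0.6059 kg, stainless scrap = 9.125 kg.
Cost = 2.21·0.6059 + 2.51·9.125 = 24.2428.

£24.24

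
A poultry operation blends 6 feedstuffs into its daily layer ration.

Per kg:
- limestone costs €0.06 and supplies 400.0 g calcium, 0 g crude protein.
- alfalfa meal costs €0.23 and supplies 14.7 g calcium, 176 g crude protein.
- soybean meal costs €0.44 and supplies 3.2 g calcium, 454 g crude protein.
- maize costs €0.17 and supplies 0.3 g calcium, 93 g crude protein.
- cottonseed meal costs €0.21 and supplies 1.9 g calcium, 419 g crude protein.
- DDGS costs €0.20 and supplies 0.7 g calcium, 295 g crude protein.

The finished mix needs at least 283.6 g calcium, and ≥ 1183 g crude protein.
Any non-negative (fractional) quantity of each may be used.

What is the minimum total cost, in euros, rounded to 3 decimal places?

This is a linear program. Let x1 = kg of limestone, x2 = kg of alfalfa meal, x3 = kg of soybean meal, x4 = kg of maize, x5 = kg of cottonseed meal, x6 = kg of DDGS.
Minimise 0.06x1 + 0.23x2 + 0.44x3 + 0.17x4 + 0.21x5 + 0.2x6 subject to:
  400x1 + 14.7x2 + 3.2x3 + 0.3x4 + 1.9x5 + 0.7x6 ≥ 283.6   (calcium)
  176x2 + 454x3 + 93x4 + 419x5 + 295x6 ≥ 1183   (crude protein)
  x1, x2, x3, x4, x5, x6 ≥ 0.
The cheapest feasible vertex uses only limestone, cottonseed meal; alfalfa meal, soybean meal, maize, DDGS are not used. There the calcium and crude protein constraints are tight.
That vertex is x1 = 0.6956, x5 = 2.823.
Objective = 0.06·0.6956 + 0.21·2.823 = 0.63457.

€0.635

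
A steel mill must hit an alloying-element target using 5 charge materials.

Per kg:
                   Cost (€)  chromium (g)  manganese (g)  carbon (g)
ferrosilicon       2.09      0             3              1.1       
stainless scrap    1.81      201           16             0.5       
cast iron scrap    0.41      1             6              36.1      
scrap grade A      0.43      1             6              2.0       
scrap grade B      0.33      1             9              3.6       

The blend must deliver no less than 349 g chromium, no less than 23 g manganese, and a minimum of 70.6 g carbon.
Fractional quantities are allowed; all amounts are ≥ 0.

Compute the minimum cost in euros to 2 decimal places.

This is a linear program. Let x1 = kg of ferrosilicon, x2 = kg of stainless scrap, x3 = kg of cast iron scrap, x4 = kg of scrap grade A, x5 = kg of scrap grade B.
Minimize 2.09x1 + 1.81x2 + 0.41x3 + 0.43x4 + 0.33x5 s.t.:
  201x2 + 1x3 + 1x4 + 1x5 ≥ 349   (chromium)
  3x1 + 16x2 + 6x3 + 6x4 + 9x5 ≥ 23   (manganese)
  1.1x1 + 0.5x2 + 36.1x3 + 2x4 + 3.6x5 ≥ 70.6   (carbon)
  x1, x2, x3, x4, x5 ≥ 0.
The cheapest feasible vertex uses only stainless scrap, cast iron scrap; ferrosilicon, scrap grade A, scrap grade B are not used. The chromium and carbon requirements are met with equality.
That vertex is x2 = 1.727, x3 = 1.932.
Cost = 1.81·1.727 + 0.41·1.932 = 3.9180.

€3.92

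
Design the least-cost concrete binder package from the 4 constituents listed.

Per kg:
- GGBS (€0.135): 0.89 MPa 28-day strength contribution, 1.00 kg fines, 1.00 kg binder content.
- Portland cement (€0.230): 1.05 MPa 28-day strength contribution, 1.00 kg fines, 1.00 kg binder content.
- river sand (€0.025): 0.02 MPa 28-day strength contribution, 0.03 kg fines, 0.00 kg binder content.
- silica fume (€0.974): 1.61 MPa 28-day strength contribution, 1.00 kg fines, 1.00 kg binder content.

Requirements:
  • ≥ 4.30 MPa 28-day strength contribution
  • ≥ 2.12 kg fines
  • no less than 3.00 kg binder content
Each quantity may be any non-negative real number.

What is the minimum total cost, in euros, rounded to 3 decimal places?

€0.652

Treat it as an LP. Let x1 = kg of GGBS, x2 = kg of Portland cement, x3 = kg of river sand, x4 = kg of silica fume.
Minimise 0.135x1 + 0.23x2 + 0.025x3 + 0.974x4 s.t.:
  0.89x1 + 1.05x2 + 0.02x3 + 1.61x4 ≥ 4.3   (28-day strength contribution)
  1x1 + 1x2 + 0.03x3 + 1x4 ≥ 2.12   (fines)
  1x1 + 1x2 + 1x4 ≥ 3   (binder content)
  x1, x2, x3, x4 ≥ 0.
The optimal basis is {GGBS}; Portland cement, river sand, silica fume drop out. The 28-day strength contribution requirement is met with equality.
So GGBS = 4.831 kg.
Total cost: 0.135·4.831 = 0.65219.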